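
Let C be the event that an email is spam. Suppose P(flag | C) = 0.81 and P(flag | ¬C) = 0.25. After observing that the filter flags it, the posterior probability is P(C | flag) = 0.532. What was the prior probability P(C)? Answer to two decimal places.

P(C) = 0.26

In odds form, posterior odds = prior odds × likelihood ratio, so prior odds = posterior odds ÷ LR.
Posterior odds = 0.532/(1−0.532) = 1.1368. LR = 0.81/0.25 = 3.2400.
Prior odds = 1.1368/3.2400 = 0.3509, so P(C) = 0.3509/(1+0.3509) ≈ 0.26.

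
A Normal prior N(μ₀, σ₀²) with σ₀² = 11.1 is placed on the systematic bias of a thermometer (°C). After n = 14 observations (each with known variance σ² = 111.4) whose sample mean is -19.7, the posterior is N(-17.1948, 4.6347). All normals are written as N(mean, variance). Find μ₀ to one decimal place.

μ₀ = -13.7

The posterior mean is a precision-weighted average: μ_n = (τ₀μ₀ + τ_data·x̄)/(τ₀+τ_data), with τ₀=1/σ₀² and τ_data=n/σ².
Here τ₀ = 1/11.1 = 0.090090 and τ_data = 14/111.4 = 0.125673, so τ_n = 0.215763.
Rearranging for μ₀: μ₀ = (μ_n·τ_n − τ_data·x̄)/τ₀ = (-17.1948·0.215763 − 0.125673·-19.7) / 0.090090 = -1.234244/0.090090 ≈ -13.7.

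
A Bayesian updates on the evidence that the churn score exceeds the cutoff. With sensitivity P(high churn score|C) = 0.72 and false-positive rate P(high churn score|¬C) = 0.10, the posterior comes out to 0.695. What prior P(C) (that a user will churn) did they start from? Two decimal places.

Bayes' rule in odds form gives O(C|E) = O(C)·[P(E|C)/P(E|¬C)], hence O(C) = O(C|E)/LR.
Posterior odds = 0.695/(1−0.695) = 2.2787. LR = 0.72/0.10 = 7.2000.
Prior odds = 2.2787/7.2000 = 0.3165, so P(C) = 0.3165/(1+0.3165) ≈ 0.24.

P(C) = 0.24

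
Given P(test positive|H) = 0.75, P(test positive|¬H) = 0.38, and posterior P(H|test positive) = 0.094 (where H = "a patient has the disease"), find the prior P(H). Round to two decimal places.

P(H) = 0.05

In odds form, posterior odds = prior odds × likelihood ratio, so prior odds = posterior odds ÷ LR.
Posterior odds = 0.094/(1−0.094) = 0.1038. LR = 0.75/0.38 = 1.9737.
Prior odds = 0.1038/1.9737 = 0.0526, so P(H) = 0.0526/(1+0.0526) ≈ 0.05.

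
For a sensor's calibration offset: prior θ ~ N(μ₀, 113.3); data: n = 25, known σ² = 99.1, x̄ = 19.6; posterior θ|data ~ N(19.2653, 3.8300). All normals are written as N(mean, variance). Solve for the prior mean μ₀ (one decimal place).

With known observation variance, the Normal–Normal posterior has precision τ_n = τ₀ + n/σ² and mean μ_n = (τ₀μ₀ + (n/σ²)x̄)/τ_n.
Here τ₀ = 1/113.3 = 0.008826 and τ_data = 25/99.1 = 0.252270, so τ_n = 0.261096.
Rearranging for μ₀: μ₀ = (μ_n·τ_n − τ_data·x̄)/τ₀ = (19.2653·0.261096 − 0.252270·19.6) / 0.008826 = 0.085601/0.008826 ≈ 9.7.

μ₀ = 9.7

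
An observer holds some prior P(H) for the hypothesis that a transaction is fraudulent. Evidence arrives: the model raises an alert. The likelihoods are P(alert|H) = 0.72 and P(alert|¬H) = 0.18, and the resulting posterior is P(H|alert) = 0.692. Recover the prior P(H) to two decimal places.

P(H) = 0.36

Bayes' rule in odds form gives O(H|E) = O(H)·[P(E|H)/P(E|¬H)], hence O(H) = O(H|E)/LR.
Posterior odds = 0.692/(1−0.692) = 2.2468. LR = 0.72/0.18 = 4.0000.
Prior odds = 2.2468/4.0000 = 0.5617, so P(H) = 0.5617/(1+0.5617) ≈ 0.36.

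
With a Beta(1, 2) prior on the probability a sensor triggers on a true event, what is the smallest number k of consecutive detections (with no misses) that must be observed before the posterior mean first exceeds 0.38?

After k detections and 0 misses the posterior is Beta(1+k, 2), with mean (1+k)/(1+2+k).
Set (1+k)/(3+k) > 0.38 and solve: k > (0.38·3 − 1)/(1 − 0.38) = 0.226.
The smallest integer exceeding 0.226 is 1.

k = 1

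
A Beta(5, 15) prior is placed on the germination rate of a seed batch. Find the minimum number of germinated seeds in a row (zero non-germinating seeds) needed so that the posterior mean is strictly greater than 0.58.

After k germinated seeds and 0 non-germinating seeds the posterior is Beta(5+k, 15), with mean (5+k)/(5+15+k).
Set (5+k)/(20+k) > 0.58 and solve: k > (0.58·20 − 5)/(1 − 0.58) = 15.714.
The smallest integer exceeding 15.714 is 16, and checking k=16: (21)/(36) = 0.5833 > 0.58.

k = 16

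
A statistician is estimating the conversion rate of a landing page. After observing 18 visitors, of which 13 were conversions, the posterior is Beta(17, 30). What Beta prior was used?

A Beta(a, b) prior with s successes and f failures in binomial data gives a Beta(a+s, b+f) posterior.
Subtract the data counts: 17−13=4, 30−5=25.

Beta(4, 25)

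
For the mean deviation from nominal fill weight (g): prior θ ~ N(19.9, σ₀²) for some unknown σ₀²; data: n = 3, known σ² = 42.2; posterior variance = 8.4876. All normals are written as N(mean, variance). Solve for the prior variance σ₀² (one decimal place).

σ₀² = 21.4

For the Normal–Normal model with known σ², precisions add: τ_n = τ₀ + n/σ².
So 1/σ₀² = 1/8.4876 − 3/42.2 = 0.117819 − 0.071090 = 0.046729.
Hence σ₀² = 1/0.046729 ≈ 21.4.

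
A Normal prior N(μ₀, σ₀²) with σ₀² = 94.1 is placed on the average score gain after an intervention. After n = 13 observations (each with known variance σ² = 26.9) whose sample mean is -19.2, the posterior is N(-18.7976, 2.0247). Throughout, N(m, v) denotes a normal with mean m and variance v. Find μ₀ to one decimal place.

μ₀ = -0.5

The posterior mean is a precision-weighted average: μ_n = (τ₀μ₀ + τ_data·x̄)/(τ₀+τ_data), with τ₀=1/σ₀² and τ_data=n/σ².
Here τ₀ = 1/94.1 = 0.010627 and τ_data = 13/26.9 = 0.483271, so τ_n = 0.493898.
Rearranging for μ₀: μ₀ = (μ_n·τ_n − τ_data·x̄)/τ₀ = (-18.7976·0.493898 − 0.483271·-19.2) / 0.010627 = -0.005294/0.010627 ≈ -0.5.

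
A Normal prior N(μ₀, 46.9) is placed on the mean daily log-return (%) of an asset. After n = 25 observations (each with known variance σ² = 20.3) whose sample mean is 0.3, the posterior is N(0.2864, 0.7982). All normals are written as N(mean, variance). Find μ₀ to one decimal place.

μ₀ = -0.5

With known observation variance, the Normal–Normal posterior has precision τ_n = τ₀ + n/σ² and mean μ_n = (τ₀μ₀ + (n/σ²)x̄)/τ_n.
Here τ₀ = 1/46.9 = 0.021322 and τ_data = 25/20.3 = 1.231527, so τ_n = 1.252849.
Rearranging for μ₀: μ₀ = (μ_n·τ_n − τ_data·x̄)/τ₀ = (0.2864·1.252849 − 1.231527·0.3) / 0.021322 = -0.010642/0.021322 ≈ -0.5.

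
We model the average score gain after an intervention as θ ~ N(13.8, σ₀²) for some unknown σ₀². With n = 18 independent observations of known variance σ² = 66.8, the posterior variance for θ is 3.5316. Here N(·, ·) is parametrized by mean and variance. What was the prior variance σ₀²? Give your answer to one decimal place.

For the Normal–Normal model with known σ², precisions add: τ_n = τ₀ + n/σ².
So 1/σ₀² = 1/3.5316 − 18/66.8 = 0.283158 − 0.269461 = 0.013697.
Hence σ₀² = 1/0.013697 ≈ 73.0.

σ₀² = 73.0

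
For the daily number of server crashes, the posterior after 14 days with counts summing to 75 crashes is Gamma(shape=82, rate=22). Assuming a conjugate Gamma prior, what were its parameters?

A Gamma(α, β) prior (rate parametrization) on a Poisson rate with n observations summing to S gives posterior Gamma(α+S, β+n).
So α = 82 − 75 = 7 and β = 22 − 14 = 8.

Gamma(shape=7, rate=8)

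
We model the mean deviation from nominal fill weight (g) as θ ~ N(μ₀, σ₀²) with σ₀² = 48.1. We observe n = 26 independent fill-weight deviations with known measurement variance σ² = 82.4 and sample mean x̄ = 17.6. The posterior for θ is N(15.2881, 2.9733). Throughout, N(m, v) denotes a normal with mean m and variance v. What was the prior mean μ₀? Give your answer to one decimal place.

μ₀ = -19.8

The posterior mean is a precision-weighted average: μ_n = (τ₀μ₀ + τ_data·x̄)/(τ₀+τ_data), with τ₀=1/σ₀² and τ_data=n/σ².
Here τ₀ = 1/48.1 = 0.020790 and τ_data = 26/82.4 = 0.315534, so τ_n = 0.336324.
Rearranging for μ₀: μ₀ = (μ_n·τ_n − τ_data·x̄)/τ₀ = (15.2881·0.336324 − 0.315534·17.6) / 0.020790 = -0.411643/0.020790 ≈ -19.8.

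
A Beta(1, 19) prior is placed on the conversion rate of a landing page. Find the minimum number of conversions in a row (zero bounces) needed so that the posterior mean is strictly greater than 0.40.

After k conversions and 0 bounces the posterior is Beta(1+k, 19), with mean (1+k)/(1+19+k).
Set (1+k)/(20+k) > 0.40 and solve: k > (0.40·20 − 1)/(1 − 0.40) = 11.667.
The smallest integer exceeding 11.667 is 12, and checking k=12: (13)/(32) = 0.4062 > 0.40.

k = 12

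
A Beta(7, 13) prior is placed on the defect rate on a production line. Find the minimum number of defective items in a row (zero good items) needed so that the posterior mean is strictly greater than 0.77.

k = 37

After k defective items and 0 good items the posterior is Beta(7+k, 13), with mean (7+k)/(7+13+k).
Set (7+k)/(20+k) > 0.77 and solve: k > (0.77·20 − 7)/(1 − 0.77) = 36.522.
The smallest integer exceeding 36.522 is 37.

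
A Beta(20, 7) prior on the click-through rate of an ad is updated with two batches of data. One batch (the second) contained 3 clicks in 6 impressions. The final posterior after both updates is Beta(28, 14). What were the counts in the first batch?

Because Beta–binomial updating is additive in the counts, the combined data contributed (α_post−α_prior, β_post−β_prior) successes and failures.
Total across both batches: 28−20=8 clicks, 14−7=7 non-clicks.
Subtract the second batch: 8−3=5 clicks and 7−3=4 non-clicks.

5 clicks and 4 non-clicks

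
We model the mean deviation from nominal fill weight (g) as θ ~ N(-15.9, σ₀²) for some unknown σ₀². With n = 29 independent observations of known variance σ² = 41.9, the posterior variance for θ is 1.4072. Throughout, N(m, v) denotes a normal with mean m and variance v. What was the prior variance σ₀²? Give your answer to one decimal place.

Posterior precision equals prior precision plus data precision: 1/σ_n² = 1/σ₀² + n/σ².
So 1/σ₀² = 1/1.4072 − 29/41.9 = 0.710631 − 0.692124 = 0.018507.
Hence σ₀² = 1/0.018507 ≈ 54.0.

σ₀² = 54.0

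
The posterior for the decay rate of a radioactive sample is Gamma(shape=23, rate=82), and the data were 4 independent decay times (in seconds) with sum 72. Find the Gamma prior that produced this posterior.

For an exponential likelihood with a Gamma(α, β) prior on the rate, n observations with total T give posterior Gamma(α+n, β+T).
So α = 23 − 4 = 19 and β = 82 − 72 = 10.

Gamma(shape=19, rate=10)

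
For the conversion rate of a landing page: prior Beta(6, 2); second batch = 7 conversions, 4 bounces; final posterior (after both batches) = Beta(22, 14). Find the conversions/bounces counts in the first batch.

9 conversions and 8 bounces

Because Beta–binomial updating is additive in the counts, the combined data contributed (α_post−α_prior, β_post−β_prior) successes and failures.
Total across both batches: 22−6=16 conversions, 14−2=12 bounces.
Subtract the second batch: 16−7=9 conversions and 12−4=8 bounces.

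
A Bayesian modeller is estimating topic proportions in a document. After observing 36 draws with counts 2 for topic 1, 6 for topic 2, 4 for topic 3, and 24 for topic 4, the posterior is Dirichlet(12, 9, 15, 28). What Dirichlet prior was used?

Dirichlet(10, 3, 11, 4)

For a Dirichlet(α) prior with multinomial counts c, the posterior is Dirichlet(α + c) componentwise.
Subtract each count from the matching posterior parameter: 12−2=10, 9−6=3, 15−4=11, 28−24=4.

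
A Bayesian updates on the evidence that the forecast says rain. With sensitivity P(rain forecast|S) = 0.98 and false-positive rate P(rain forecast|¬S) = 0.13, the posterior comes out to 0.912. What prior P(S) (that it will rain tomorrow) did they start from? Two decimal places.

P(S) = 0.58

In odds form, posterior odds = prior odds × likelihood ratio, so prior odds = posterior odds ÷ LR.
Posterior odds = 0.912/(1−0.912) = 10.3636. LR = 0.98/0.13 = 7.5385.
Prior odds = 10.3636/7.5385 = 1.3748, so P(S) = 1.3748/(1+1.3748) ≈ 0.58.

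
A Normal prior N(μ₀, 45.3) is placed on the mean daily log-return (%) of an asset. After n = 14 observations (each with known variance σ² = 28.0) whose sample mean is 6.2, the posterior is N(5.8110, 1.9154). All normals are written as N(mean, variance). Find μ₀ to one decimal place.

μ₀ = -3.0

The posterior mean is a precision-weighted average: μ_n = (τ₀μ₀ + τ_data·x̄)/(τ₀+τ_data), with τ₀=1/σ₀² and τ_data=n/σ².
Here τ₀ = 1/45.3 = 0.022075 and τ_data = 14/28.0 = 0.500000, so τ_n = 0.522075.
Rearranging for μ₀: μ₀ = (μ_n·τ_n − τ_data·x̄)/τ₀ = (5.8110·0.522075 − 0.500000·6.2) / 0.022075 = -0.066222/0.022075 ≈ -3.0.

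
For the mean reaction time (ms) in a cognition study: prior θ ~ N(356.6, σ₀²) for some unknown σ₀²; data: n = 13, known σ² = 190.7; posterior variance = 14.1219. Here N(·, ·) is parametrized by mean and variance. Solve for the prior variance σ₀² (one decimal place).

σ₀² = 378.5

Posterior precision equals prior precision plus data precision: 1/σ_n² = 1/σ₀² + n/σ².
So 1/σ₀² = 1/14.1219 − 13/190.7 = 0.070812 − 0.068170 = 0.002642.
Hence σ₀² = 1/0.002642 ≈ 378.5.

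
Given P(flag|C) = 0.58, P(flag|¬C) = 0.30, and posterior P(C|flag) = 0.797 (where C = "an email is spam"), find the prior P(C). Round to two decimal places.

P(C) = 0.67

In odds form, posterior odds = prior odds × likelihood ratio, so prior odds = posterior odds ÷ LR.
Posterior odds = 0.797/(1−0.797) = 3.9261. LR = 0.58/0.30 = 1.9333.
Prior odds = 3.9261/1.9333 = 2.0308, so P(C) = 2.0308/(1+2.0308) ≈ 0.67.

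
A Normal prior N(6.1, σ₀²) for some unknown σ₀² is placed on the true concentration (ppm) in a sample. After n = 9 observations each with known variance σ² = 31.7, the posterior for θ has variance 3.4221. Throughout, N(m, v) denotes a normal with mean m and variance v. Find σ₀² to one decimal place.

σ₀² = 120.4

For the Normal–Normal model with known σ², precisions add: τ_n = τ₀ + n/σ².
So 1/σ₀² = 1/3.4221 − 9/31.7 = 0.292218 − 0.283912 = 0.008306.
Hence σ₀² = 1/0.008306 ≈ 120.4.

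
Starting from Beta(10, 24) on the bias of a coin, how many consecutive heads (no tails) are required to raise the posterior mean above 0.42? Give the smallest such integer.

After k heads and 0 tails the posterior is Beta(10+k, 24), with mean (10+k)/(10+24+k).
Set (10+k)/(34+k) > 0.42 and solve: k > (0.42·34 − 10)/(1 − 0.42) = 7.379.
The smallest integer exceeding 7.379 is 8, and checking k=8: (18)/(42) = 0.4286 > 0.42.

k = 8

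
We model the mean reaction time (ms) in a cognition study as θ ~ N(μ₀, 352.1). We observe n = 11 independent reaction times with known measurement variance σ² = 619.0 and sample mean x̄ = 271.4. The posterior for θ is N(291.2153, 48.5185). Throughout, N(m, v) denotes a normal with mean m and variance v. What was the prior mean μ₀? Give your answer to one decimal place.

μ₀ = 415.2

The posterior mean is a precision-weighted average: μ_n = (τ₀μ₀ + τ_data·x̄)/(τ₀+τ_data), with τ₀=1/σ₀² and τ_data=n/σ².
Here τ₀ = 1/352.1 = 0.002840 and τ_data = 11/619.0 = 0.017771, so τ_n = 0.020611.
Rearranging for μ₀: μ₀ = (μ_n·τ_n − τ_data·x̄)/τ₀ = (291.2153·0.020611 − 0.017771·271.4) / 0.002840 = 1.179189/0.002840 ≈ 415.2.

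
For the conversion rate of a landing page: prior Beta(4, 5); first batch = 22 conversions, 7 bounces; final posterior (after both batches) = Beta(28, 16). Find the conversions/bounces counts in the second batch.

2 conversions and 4 bounces

Because Beta–binomial updating is additive in the counts, the combined data contributed (α_post−α_prior, β_post−β_prior) successes and failures.
Total across both batches: 28−4=24 conversions, 16−5=11 bounces.
Subtract the first batch: 24−22=2 conversions and 11−7=4 bounces.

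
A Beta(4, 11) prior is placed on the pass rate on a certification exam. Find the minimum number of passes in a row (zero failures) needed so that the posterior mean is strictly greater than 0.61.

k = 14

After k passes and 0 failures the posterior is Beta(4+k, 11), with mean (4+k)/(4+11+k).
Set (4+k)/(15+k) > 0.61 and solve: k > (0.61·15 − 4)/(1 − 0.61) = 13.205.
The smallest integer exceeding 13.205 is 14.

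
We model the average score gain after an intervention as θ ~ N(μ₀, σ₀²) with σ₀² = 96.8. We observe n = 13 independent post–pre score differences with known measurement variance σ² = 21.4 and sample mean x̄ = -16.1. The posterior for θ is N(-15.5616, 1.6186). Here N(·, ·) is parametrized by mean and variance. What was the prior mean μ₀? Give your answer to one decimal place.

μ₀ = 16.1

The posterior mean is a precision-weighted average: μ_n = (τ₀μ₀ + τ_data·x̄)/(τ₀+τ_data), with τ₀=1/σ₀² and τ_data=n/σ².
Here τ₀ = 1/96.8 = 0.010331 and τ_data = 13/21.4 = 0.607477, so τ_n = 0.617808.
Rearranging for μ₀: μ₀ = (μ_n·τ_n − τ_data·x̄)/τ₀ = (-15.5616·0.617808 − 0.607477·-16.1) / 0.010331 = 0.166299/0.010331 ≈ 16.1.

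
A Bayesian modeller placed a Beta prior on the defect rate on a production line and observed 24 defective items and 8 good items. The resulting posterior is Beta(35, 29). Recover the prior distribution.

Beta(11, 21)

Beta is conjugate to the binomial likelihood: posterior = Beta(α+s, β+f).
So α = 35 − 24 = 11 and β = 29 − 8 = 21.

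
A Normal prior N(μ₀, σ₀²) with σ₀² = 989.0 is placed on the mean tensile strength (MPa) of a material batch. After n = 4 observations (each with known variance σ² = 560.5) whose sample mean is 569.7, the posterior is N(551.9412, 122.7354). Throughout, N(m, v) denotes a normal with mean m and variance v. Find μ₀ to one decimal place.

With known observation variance, the Normal–Normal posterior has precision τ_n = τ₀ + n/σ² and mean μ_n = (τ₀μ₀ + (n/σ²)x̄)/τ_n.
Here τ₀ = 1/989.0 = 0.001011 and τ_data = 4/560.5 = 0.007136, so τ_n = 0.008147.
Rearranging for μ₀: μ₀ = (μ_n·τ_n − τ_data·x̄)/τ₀ = (551.9412·0.008147 − 0.007136·569.7) / 0.001011 = 0.431286/0.001011 ≈ 426.6.

μ₀ = 426.6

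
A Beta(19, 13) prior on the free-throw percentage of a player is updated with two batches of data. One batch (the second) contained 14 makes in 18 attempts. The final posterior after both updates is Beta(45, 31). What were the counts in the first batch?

Sequential conjugate updates are equivalent to a single update on the pooled data, so total successes = posterior α − prior α and total failures = posterior β − prior β.
Total across both batches: 45−19=26 makes, 31−13=18 misses.
Subtract the second batch: 26−14=12 makes and 18−4=14 misses.

12 makes and 14 misses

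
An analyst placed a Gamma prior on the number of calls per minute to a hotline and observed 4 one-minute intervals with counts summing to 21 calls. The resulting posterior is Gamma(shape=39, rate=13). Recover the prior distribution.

Gamma(shape=18, rate=9)

Gamma–Poisson conjugacy: posterior shape = α + Σxᵢ, posterior rate = β + n.
So α = 39 − 21 = 18 and β = 13 − 4 = 9.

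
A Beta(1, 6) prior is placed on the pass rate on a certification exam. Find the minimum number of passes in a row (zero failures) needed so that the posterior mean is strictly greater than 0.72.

After k passes and 0 failures the posterior is Beta(1+k, 6), with mean (1+k)/(1+6+k).
Set (1+k)/(7+k) > 0.72 and solve: k > (0.72·7 − 1)/(1 − 0.72) = 14.429.
The smallest integer exceeding 14.429 is 15.

k = 15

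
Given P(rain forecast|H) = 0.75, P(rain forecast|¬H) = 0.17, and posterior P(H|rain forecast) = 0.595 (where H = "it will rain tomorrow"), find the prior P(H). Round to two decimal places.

P(H) = 0.25

Bayes' rule in odds form gives O(H|E) = O(H)·[P(E|H)/P(E|¬H)], hence O(H) = O(H|E)/LR.
Posterior odds = 0.595/(1−0.595) = 1.4691. LR = 0.75/0.17 = 4.4118.
Prior odds = 1.4691/4.4118 = 0.3330, so P(H) = 0.3330/(1+0.3330) ≈ 0.25.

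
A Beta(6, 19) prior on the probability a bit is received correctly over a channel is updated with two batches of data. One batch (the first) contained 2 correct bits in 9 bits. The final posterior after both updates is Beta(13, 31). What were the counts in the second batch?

Sequential conjugate updates are equivalent to a single update on the pooled data, so total successes = posterior α − prior α and total failures = posterior β − prior β.
Total across both batches: 13−6=7 correct bits, 31−19=12 errors.
Subtract the first batch: 7−2=5 correct bits and 12−7=5 errors.

5 correct bits and 5 errors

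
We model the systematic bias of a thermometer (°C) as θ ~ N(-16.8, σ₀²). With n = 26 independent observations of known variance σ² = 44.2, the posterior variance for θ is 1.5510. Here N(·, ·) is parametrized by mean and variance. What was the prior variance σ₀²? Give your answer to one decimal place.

For the Normal–Normal model with known σ², precisions add: τ_n = τ₀ + n/σ².
So 1/σ₀² = 1/1.5510 − 26/44.2 = 0.644745 − 0.588235 = 0.056510.
Hence σ₀² = 1/0.056510 ≈ 17.7.

σ₀² = 17.7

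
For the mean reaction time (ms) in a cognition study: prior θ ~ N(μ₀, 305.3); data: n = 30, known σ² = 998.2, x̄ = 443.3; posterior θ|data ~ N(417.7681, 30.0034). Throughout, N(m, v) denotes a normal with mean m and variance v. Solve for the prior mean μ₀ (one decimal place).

The posterior mean is a precision-weighted average: μ_n = (τ₀μ₀ + τ_data·x̄)/(τ₀+τ_data), with τ₀=1/σ₀² and τ_data=n/σ².
Here τ₀ = 1/305.3 = 0.003275 and τ_data = 30/998.2 = 0.030054, so τ_n = 0.033329.
Rearranging for μ₀: μ₀ = (μ_n·τ_n − τ_data·x̄)/τ₀ = (417.7681·0.033329 − 0.030054·443.3) / 0.003275 = 0.600855/0.003275 ≈ 183.5.

μ₀ = 183.5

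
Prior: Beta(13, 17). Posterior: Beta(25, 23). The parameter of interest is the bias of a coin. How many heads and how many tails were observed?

Beta is conjugate to the binomial likelihood: posterior = Beta(α+s, β+f).
So s = 25 − 13 = 12 and f = 23 − 17 = 6.

12 heads and 6 tails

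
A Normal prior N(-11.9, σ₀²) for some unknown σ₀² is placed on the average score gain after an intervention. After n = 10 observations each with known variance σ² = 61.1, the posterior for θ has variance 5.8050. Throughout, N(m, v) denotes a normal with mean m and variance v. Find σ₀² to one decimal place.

σ₀² = 116.3

For the Normal–Normal model with known σ², precisions add: τ_n = τ₀ + n/σ².
So 1/σ₀² = 1/5.8050 − 10/61.1 = 0.172265 − 0.163666 = 0.008599.
Hence σ₀² = 1/0.008599 ≈ 116.3.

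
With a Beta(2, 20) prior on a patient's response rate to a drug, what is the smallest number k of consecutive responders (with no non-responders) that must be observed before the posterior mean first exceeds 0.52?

After k responders and 0 non-responders the posterior is Beta(2+k, 20), with mean (2+k)/(2+20+k).
Set (2+k)/(22+k) > 0.52 and solve: k > (0.52·22 − 2)/(1 − 0.52) = 19.667.
The smallest integer exceeding 19.667 is 20, and checking k=20: (22)/(42) = 0.5238 > 0.52.

k = 20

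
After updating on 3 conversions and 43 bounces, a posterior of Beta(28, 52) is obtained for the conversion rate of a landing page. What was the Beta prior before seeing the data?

Beta(25, 9)

Beta is conjugate to the binomial likelihood: posterior = Beta(α+s, β+f).
Subtract the data counts: 28−3=25, 52−43=9.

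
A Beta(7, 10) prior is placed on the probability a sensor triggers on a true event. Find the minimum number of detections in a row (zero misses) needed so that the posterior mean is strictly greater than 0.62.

k = 10

After k detections and 0 misses the posterior is Beta(7+k, 10), with mean (7+k)/(7+10+k).
Set (7+k)/(17+k) > 0.62 and solve: k > (0.62·17 − 7)/(1 − 0.62) = 9.316.
The smallest integer exceeding 9.316 is 10, and checking k=10: (17)/(27) = 0.6296 > 0.62.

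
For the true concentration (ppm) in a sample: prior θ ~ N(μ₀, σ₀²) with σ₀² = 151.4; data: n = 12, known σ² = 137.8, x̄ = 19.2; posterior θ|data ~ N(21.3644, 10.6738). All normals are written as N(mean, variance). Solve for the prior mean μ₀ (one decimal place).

μ₀ = 49.9

The posterior mean is a precision-weighted average: μ_n = (τ₀μ₀ + τ_data·x̄)/(τ₀+τ_data), with τ₀=1/σ₀² and τ_data=n/σ².
Here τ₀ = 1/151.4 = 0.006605 and τ_data = 12/137.8 = 0.087083, so τ_n = 0.093688.
Rearranging for μ₀: μ₀ = (μ_n·τ_n − τ_data·x̄)/τ₀ = (21.3644·0.093688 − 0.087083·19.2) / 0.006605 = 0.329594/0.006605 ≈ 49.9.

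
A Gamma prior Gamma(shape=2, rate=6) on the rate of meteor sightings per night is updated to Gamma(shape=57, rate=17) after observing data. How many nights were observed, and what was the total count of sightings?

n = 11 nights with total 55 sightings

A Gamma(α, β) prior (rate parametrization) on a Poisson rate with n observations summing to S gives posterior Gamma(α+S, β+n).
Matching: Σxᵢ = 57 − 2 = 55 and n = 17 − 6 = 11.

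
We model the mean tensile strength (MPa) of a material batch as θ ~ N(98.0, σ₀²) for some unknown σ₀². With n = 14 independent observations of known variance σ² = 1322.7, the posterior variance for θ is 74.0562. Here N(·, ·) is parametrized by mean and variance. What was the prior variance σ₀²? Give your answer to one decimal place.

σ₀² = 342.6

Posterior precision equals prior precision plus data precision: 1/σ_n² = 1/σ₀² + n/σ².
So 1/σ₀² = 1/74.0562 − 14/1322.7 = 0.013503 − 0.010584 = 0.002919.
Hence σ₀² = 1/0.002919 ≈ 342.6.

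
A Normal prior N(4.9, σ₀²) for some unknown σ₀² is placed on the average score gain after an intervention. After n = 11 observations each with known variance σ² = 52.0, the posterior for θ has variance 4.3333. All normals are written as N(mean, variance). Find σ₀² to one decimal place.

For the Normal–Normal model with known σ², precisions add: τ_n = τ₀ + n/σ².
So 1/σ₀² = 1/4.3333 − 11/52.0 = 0.230771 − 0.211538 = 0.019233.
Hence σ₀² = 1/0.019233 ≈ 52.0.

σ₀² = 52.0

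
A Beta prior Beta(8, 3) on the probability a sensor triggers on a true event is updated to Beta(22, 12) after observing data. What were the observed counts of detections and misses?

14 detections and 9 misses

Under Beta–binomial conjugacy the posterior parameters are (α+s, β+f).
So s = 22 − 8 = 14 and f = 12 − 3 = 9.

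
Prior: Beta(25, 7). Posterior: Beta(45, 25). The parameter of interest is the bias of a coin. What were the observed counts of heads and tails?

Under Beta–binomial conjugacy the posterior parameters are (α+s, β+f).
Match parameters: s=45−25=20, f=25−7=18.

20 heads and 18 tails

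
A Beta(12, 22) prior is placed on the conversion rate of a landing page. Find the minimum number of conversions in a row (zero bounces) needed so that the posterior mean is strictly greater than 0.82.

k = 89

After k conversions and 0 bounces the posterior is Beta(12+k, 22), with mean (12+k)/(12+22+k).
Set (12+k)/(34+k) > 0.82 and solve: k > (0.82·34 − 12)/(1 − 0.82) = 88.222.
The smallest integer exceeding 88.222 is 89, and checking k=89: (101)/(123) = 0.8211 > 0.82.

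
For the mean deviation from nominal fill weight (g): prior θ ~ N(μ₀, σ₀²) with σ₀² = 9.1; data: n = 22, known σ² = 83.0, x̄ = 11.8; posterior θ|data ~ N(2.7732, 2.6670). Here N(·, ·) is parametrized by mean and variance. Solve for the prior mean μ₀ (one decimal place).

μ₀ = -19.0

The posterior mean is a precision-weighted average: μ_n = (τ₀μ₀ + τ_data·x̄)/(τ₀+τ_data), with τ₀=1/σ₀² and τ_data=n/σ².
Here τ₀ = 1/9.1 = 0.109890 and τ_data = 22/83.0 = 0.265060, so τ_n = 0.374950.
Rearranging for μ₀: μ₀ = (μ_n·τ_n − τ_data·x̄)/τ₀ = (2.7732·0.374950 − 0.265060·11.8) / 0.109890 = -2.087897/0.109890 ≈ -19.0.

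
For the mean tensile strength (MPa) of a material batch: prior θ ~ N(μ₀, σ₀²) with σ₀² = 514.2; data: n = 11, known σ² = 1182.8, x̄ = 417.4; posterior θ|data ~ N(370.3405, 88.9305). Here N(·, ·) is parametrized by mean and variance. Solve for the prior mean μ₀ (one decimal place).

With known observation variance, the Normal–Normal posterior has precision τ_n = τ₀ + n/σ² and mean μ_n = (τ₀μ₀ + (n/σ²)x̄)/τ_n.
Here τ₀ = 1/514.2 = 0.001945 and τ_data = 11/1182.8 = 0.009300, so τ_n = 0.011245.
Rearranging for μ₀: μ₀ = (μ_n·τ_n − τ_data·x̄)/τ₀ = (370.3405·0.011245 − 0.009300·417.4) / 0.001945 = 0.282659/0.001945 ≈ 145.3.

μ₀ = 145.3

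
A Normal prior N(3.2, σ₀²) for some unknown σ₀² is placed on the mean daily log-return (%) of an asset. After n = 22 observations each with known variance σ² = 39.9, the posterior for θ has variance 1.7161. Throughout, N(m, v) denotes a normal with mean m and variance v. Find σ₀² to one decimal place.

For the Normal–Normal model with known σ², precisions add: τ_n = τ₀ + n/σ².
So 1/σ₀² = 1/1.7161 − 22/39.9 = 0.582717 − 0.551378 = 0.031339.
Hence σ₀² = 1/0.031339 ≈ 31.9.

σ₀² = 31.9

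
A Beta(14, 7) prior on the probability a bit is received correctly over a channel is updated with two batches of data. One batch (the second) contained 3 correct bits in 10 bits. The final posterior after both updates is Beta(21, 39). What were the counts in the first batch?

4 correct bits and 25 errors

Sequential conjugate updates are equivalent to a single update on the pooled data, so total successes = posterior α − prior α and total failures = posterior β − prior β.
Total across both batches: 21−14=7 correct bits, 39−7=32 errors.
Subtract the second batch: 7−3=4 correct bits and 32−7=25 errors.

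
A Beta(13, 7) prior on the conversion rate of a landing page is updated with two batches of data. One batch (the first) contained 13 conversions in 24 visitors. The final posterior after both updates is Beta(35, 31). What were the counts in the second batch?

9 conversions and 13 bounces

Because Beta–binomial updating is additive in the counts, the combined data contributed (α_post−α_prior, β_post−β_prior) successes and failures.
Total across both batches: 35−13=22 conversions, 31−7=24 bounces.
Subtract the first batch: 22−13=9 conversions and 24−11=13 bounces.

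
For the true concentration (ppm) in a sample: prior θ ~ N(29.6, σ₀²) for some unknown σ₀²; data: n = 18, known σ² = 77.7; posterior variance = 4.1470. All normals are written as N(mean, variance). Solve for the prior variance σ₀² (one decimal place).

σ₀² = 105.5

For the Normal–Normal model with known σ², precisions add: τ_n = τ₀ + n/σ².
So 1/σ₀² = 1/4.1470 − 18/77.7 = 0.241138 − 0.231660 = 0.009478.
Hence σ₀² = 1/0.009478 ≈ 105.5.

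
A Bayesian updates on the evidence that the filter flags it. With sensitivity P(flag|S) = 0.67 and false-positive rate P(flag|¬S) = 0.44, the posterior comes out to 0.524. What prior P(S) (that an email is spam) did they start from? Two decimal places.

P(S) = 0.42

Bayes' rule in odds form gives O(S|E) = O(S)·[P(E|S)/P(E|¬S)], hence O(S) = O(S|E)/LR.
Posterior odds = 0.524/(1−0.524) = 1.1008. LR = 0.67/0.44 = 1.5227.
Prior odds = 1.1008/1.5227 = 0.7229, so P(S) = 0.7229/(1+0.7229) ≈ 0.42.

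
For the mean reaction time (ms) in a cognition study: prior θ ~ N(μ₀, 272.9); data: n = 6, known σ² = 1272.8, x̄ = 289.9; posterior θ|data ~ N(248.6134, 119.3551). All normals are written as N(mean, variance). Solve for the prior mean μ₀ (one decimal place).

μ₀ = 195.5

With known observation variance, the Normal–Normal posterior has precision τ_n = τ₀ + n/σ² and mean μ_n = (τ₀μ₀ + (n/σ²)x̄)/τ_n.
Here τ₀ = 1/272.9 = 0.003664 and τ_data = 6/1272.8 = 0.004714, so τ_n = 0.008378.
Rearranging for μ₀: μ₀ = (μ_n·τ_n − τ_data·x̄)/τ₀ = (248.6134·0.008378 − 0.004714·289.9) / 0.003664 = 0.716294/0.003664 ≈ 195.5.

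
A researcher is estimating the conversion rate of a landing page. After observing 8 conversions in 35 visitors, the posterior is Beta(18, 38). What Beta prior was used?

Beta(10, 11)

Under Beta–binomial conjugacy the posterior parameters are (α+s, β+f).
So α = 18 − 8 = 10 and β = 38 − 27 = 11.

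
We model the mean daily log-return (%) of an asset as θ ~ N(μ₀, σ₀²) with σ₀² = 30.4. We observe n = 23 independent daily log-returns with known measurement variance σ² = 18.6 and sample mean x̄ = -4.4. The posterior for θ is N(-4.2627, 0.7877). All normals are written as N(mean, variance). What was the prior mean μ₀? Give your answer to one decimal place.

The posterior mean is a precision-weighted average: μ_n = (τ₀μ₀ + τ_data·x̄)/(τ₀+τ_data), with τ₀=1/σ₀² and τ_data=n/σ².
Here τ₀ = 1/30.4 = 0.032895 and τ_data = 23/18.6 = 1.236559, so τ_n = 1.269454.
Rearranging for μ₀: μ₀ = (μ_n·τ_n − τ_data·x̄)/τ₀ = (-4.2627·1.269454 − 1.236559·-4.4) / 0.032895 = 0.029558/0.032895 ≈ 0.9.

μ₀ = 0.9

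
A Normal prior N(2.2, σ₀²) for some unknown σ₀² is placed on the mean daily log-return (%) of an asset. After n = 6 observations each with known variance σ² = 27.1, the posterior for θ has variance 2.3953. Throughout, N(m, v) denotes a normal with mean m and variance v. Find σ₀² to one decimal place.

σ₀² = 5.1

Posterior precision equals prior precision plus data precision: 1/σ_n² = 1/σ₀² + n/σ².
So 1/σ₀² = 1/2.3953 − 6/27.1 = 0.417484 − 0.221402 = 0.196082.
Hence σ₀² = 1/0.196082 ≈ 5.1.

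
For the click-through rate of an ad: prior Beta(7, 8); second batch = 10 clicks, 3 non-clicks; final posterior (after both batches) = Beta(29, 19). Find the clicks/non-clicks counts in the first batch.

12 clicks and 8 non-clicks

Because Beta–binomial updating is additive in the counts, the combined data contributed (α_post−α_prior, β_post−β_prior) successes and failures.
Total across both batches: 29−7=22 clicks, 19−8=11 non-clicks.
Subtract the second batch: 22−10=12 clicks and 11−3=8 non-clicks.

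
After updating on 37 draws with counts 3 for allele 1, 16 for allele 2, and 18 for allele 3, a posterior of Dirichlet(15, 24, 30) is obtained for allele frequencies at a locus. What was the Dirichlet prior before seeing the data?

For a Dirichlet(α) prior with multinomial counts c, the posterior is Dirichlet(α + c) componentwise.
Subtract each count from the matching posterior parameter: 15−3=12, 24−16=8, 30−18=12.

Dirichlet(12, 8, 12)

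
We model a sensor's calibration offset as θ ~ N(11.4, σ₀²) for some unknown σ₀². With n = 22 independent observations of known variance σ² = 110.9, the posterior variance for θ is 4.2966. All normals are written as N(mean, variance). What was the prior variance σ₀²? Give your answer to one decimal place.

Posterior precision equals prior precision plus data precision: 1/σ_n² = 1/σ₀² + n/σ².
So 1/σ₀² = 1/4.2966 − 22/110.9 = 0.232742 − 0.198377 = 0.034365.
Hence σ₀² = 1/0.034365 ≈ 29.1.

σ₀² = 29.1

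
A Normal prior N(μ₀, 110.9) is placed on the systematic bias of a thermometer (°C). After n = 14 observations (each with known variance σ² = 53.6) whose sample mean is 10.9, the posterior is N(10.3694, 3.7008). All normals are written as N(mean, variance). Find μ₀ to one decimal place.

μ₀ = -5.0

The posterior mean is a precision-weighted average: μ_n = (τ₀μ₀ + τ_data·x̄)/(τ₀+τ_data), with τ₀=1/σ₀² and τ_data=n/σ².
Here τ₀ = 1/110.9 = 0.009017 and τ_data = 14/53.6 = 0.261194, so τ_n = 0.270211.
Rearranging for μ₀: μ₀ = (μ_n·τ_n − τ_data·x̄)/τ₀ = (10.3694·0.270211 − 0.261194·10.9) / 0.009017 = -0.045089/0.009017 ≈ -5.0.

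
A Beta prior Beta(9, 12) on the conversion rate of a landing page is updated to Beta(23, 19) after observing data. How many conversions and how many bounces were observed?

14 conversions and 7 bounces

Under Beta–binomial conjugacy the posterior parameters are (α+s, β+f).
Match parameters: s=23−9=14, f=19−12=7.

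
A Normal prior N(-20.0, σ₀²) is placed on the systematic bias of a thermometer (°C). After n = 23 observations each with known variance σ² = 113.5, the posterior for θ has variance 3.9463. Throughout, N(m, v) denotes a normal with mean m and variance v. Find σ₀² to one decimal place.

σ₀² = 19.7

Posterior precision equals prior precision plus data precision: 1/σ_n² = 1/σ₀² + n/σ².
So 1/σ₀² = 1/3.9463 − 23/113.5 = 0.253402 − 0.202643 = 0.050759.
Hence σ₀² = 1/0.050759 ≈ 19.7.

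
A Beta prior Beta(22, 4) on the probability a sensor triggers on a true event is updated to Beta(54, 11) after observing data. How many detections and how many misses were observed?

A Beta(a, b) prior with s successes and f failures in binomial data gives a Beta(a+s, b+f) posterior.
Match parameters: s=54−22=32, f=11−4=7.

32 detections and 7 misses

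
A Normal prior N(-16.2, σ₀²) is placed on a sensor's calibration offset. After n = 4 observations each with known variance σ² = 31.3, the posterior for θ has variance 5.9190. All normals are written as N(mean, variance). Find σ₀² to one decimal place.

σ₀² = 24.3

For the Normal–Normal model with known σ², precisions add: τ_n = τ₀ + n/σ².
So 1/σ₀² = 1/5.9190 − 4/31.3 = 0.168947 − 0.127796 = 0.041151.
Hence σ₀² = 1/0.041151 ≈ 24.3.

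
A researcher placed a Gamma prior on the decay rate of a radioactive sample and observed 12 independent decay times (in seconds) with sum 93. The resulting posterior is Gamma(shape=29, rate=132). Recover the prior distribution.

For an exponential likelihood with a Gamma(α, β) prior on the rate, n observations with total T give posterior Gamma(α+n, β+T).
So α = 29 − 12 = 17 and β = 132 − 93 = 39.

Gamma(shape=17, rate=39)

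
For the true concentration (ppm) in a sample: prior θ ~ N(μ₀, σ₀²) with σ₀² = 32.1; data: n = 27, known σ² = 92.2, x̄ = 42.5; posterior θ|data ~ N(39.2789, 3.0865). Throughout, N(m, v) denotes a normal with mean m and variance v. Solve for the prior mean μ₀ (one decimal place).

The posterior mean is a precision-weighted average: μ_n = (τ₀μ₀ + τ_data·x̄)/(τ₀+τ_data), with τ₀=1/σ₀² and τ_data=n/σ².
Here τ₀ = 1/32.1 = 0.031153 and τ_data = 27/92.2 = 0.292842, so τ_n = 0.323995.
Rearranging for μ₀: μ₀ = (μ_n·τ_n − τ_data·x̄)/τ₀ = (39.2789·0.323995 − 0.292842·42.5) / 0.031153 = 0.280382/0.031153 ≈ 9.0.

μ₀ = 9.0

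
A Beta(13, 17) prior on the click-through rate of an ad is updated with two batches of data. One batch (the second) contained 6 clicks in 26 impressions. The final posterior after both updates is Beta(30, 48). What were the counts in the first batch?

11 clicks and 11 non-clicks

Because Beta–binomial updating is additive in the counts, the combined data contributed (α_post−α_prior, β_post−β_prior) successes and failures.
Total across both batches: 30−13=17 clicks, 48−17=31 non-clicks.
Subtract the second batch: 17−6=11 clicks and 31−20=11 non-clicks.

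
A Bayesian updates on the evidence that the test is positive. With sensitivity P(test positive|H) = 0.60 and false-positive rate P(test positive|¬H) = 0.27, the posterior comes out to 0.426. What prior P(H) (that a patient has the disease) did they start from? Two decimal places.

P(H) = 0.25

Bayes' rule in odds form gives O(H|E) = O(H)·[P(E|H)/P(E|¬H)], hence O(H) = O(H|E)/LR.
Posterior odds = 0.426/(1−0.426) = 0.7422. LR = 0.60/0.27 = 2.2222.
Prior odds = 0.7422/2.2222 = 0.3340, so P(H) = 0.3340/(1+0.3340) ≈ 0.25.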